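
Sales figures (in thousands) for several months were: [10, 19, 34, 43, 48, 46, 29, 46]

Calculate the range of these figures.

38

Step 1: Identify the maximum value: max = 48
Step 2: Identify the minimum value: min = 10
Step 3: Range = max - min = 48 - 10 = 38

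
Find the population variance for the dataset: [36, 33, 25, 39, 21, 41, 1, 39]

158.9844

Step 1: Compute the mean: (36 + 33 + 25 + 39 + 21 + 41 + 1 + 39) / 8 = 29.375
Step 2: Compute squared deviations from the mean:
  (36 - 29.375)^2 = 43.8906
  (33 - 29.375)^2 = 13.1406
  (25 - 29.375)^2 = 19.1406
  (39 - 29.375)^2 = 92.6406
  (21 - 29.375)^2 = 70.1406
  (41 - 29.375)^2 = 135.1406
  (1 - 29.375)^2 = 805.1406
  (39 - 29.375)^2 = 92.6406
Step 3: Sum of squared deviations = 1271.875
Step 4: Population variance = 1271.875 / 8 = 158.9844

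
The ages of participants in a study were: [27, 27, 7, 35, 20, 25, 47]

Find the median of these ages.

27

Step 1: Sort the data in ascending order: [7, 20, 25, 27, 27, 35, 47]
Step 2: The number of values is n = 7.
Step 3: Since n is odd, the median is the middle value at position 4: 27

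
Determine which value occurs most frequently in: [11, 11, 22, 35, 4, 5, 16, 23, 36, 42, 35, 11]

11

Step 1: Count the frequency of each value:
  4: appears 1 time(s)
  5: appears 1 time(s)
  11: appears 3 time(s)
  16: appears 1 time(s)
  22: appears 1 time(s)
  23: appears 1 time(s)
  35: appears 2 time(s)
  36: appears 1 time(s)
  42: appears 1 time(s)
Step 2: The value 11 appears most frequently (3 times).
Step 3: Mode = 11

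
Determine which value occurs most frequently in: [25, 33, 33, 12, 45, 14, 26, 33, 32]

33

Step 1: Count the frequency of each value:
  12: appears 1 time(s)
  14: appears 1 time(s)
  25: appears 1 time(s)
  26: appears 1 time(s)
  32: appears 1 time(s)
  33: appears 3 time(s)
  45: appears 1 time(s)
Step 2: The value 33 appears most frequently (3 times).
Step 3: Mode = 33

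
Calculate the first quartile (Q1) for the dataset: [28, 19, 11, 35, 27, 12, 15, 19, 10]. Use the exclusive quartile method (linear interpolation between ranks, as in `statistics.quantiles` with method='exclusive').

11.5

Step 1: Sort the data: [10, 11, 12, 15, 19, 19, 27, 28, 35]
Step 2: n = 9
Step 3: Using the exclusive quartile method:
  Q1 = 11.5
  Q2 (median) = 19
  Q3 = 27.5
  IQR = Q3 - Q1 = 27.5 - 11.5 = 16
Step 4: Q1 = 11.5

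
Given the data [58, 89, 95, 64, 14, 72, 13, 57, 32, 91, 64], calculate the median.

64

Step 1: Sort the data in ascending order: [13, 14, 32, 57, 58, 64, 64, 72, 89, 91, 95]
Step 2: The number of values is n = 11.
Step 3: Since n is odd, the median is the middle value at position 6: 64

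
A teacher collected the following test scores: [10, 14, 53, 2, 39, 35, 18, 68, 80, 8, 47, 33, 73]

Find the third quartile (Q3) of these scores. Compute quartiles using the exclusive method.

60.5

Step 1: Sort the data: [2, 8, 10, 14, 18, 33, 35, 39, 47, 53, 68, 73, 80]
Step 2: n = 13
Step 3: Using the exclusive quartile method:
  Q1 = 12
  Q2 (median) = 35
  Q3 = 60.5
  IQR = Q3 - Q1 = 60.5 - 12 = 48.5
Step 4: Q3 = 60.5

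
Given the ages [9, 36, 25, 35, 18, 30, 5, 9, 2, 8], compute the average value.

17.7

Step 1: Sum all values: 9 + 36 + 25 + 35 + 18 + 30 + 5 + 9 + 2 + 8 = 177
Step 2: Count the number of values: n = 10
Step 3: Mean = sum / n = 177 / 10 = 17.7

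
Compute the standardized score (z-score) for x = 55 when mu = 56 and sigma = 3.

-0.3333

Step 1: Recall the z-score formula: z = (x - mu) / sigma
Step 2: Substitute values: z = (55 - 56) / 3
Step 3: z = -1 / 3 = -0.3333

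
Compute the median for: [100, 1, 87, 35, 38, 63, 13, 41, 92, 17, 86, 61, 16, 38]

39.5

Step 1: Sort the data in ascending order: [1, 13, 16, 17, 35, 38, 38, 41, 61, 63, 86, 87, 92, 100]
Step 2: The number of values is n = 14.
Step 3: Since n is even, the median is the average of positions 7 and 8:
  Median = (38 + 41) / 2 = 39.5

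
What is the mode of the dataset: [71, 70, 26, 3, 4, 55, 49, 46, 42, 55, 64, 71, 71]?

71

Step 1: Count the frequency of each value:
  3: appears 1 time(s)
  4: appears 1 time(s)
  26: appears 1 time(s)
  42: appears 1 time(s)
  46: appears 1 time(s)
  49: appears 1 time(s)
  55: appears 2 time(s)
  64: appears 1 time(s)
  70: appears 1 time(s)
  71: appears 3 time(s)
Step 2: The value 71 appears most frequently (3 times).
Step 3: Mode = 71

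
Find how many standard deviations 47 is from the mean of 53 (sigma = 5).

-1.2

Step 1: Recall the z-score formula: z = (x - mu) / sigma
Step 2: Substitute values: z = (47 - 53) / 5
Step 3: z = -6 / 5 = -1.2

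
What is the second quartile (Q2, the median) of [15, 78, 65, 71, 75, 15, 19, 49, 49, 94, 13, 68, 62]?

62

Step 1: Sort the data: [13, 15, 15, 19, 49, 49, 62, 65, 68, 71, 75, 78, 94]
Step 2: n = 13
Step 3: Q2 is the median. Since n is odd, it is the middle value at position 7: 62
Step 4: Q2 = 62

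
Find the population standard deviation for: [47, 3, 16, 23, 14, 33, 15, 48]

15.2761

Step 1: Compute the mean: 24.875
Step 2: Sum of squared deviations from the mean: 1866.875
Step 3: Population variance = 1866.875 / 8 = 233.3594
Step 4: Standard deviation = sqrt(233.3594) = 15.2761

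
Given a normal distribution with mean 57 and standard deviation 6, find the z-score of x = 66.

1.5

Step 1: Recall the z-score formula: z = (x - mu) / sigma
Step 2: Substitute values: z = (66 - 57) / 6
Step 3: z = 9 / 6 = 1.5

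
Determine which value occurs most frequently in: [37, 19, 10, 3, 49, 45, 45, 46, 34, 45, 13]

45

Step 1: Count the frequency of each value:
  3: appears 1 time(s)
  10: appears 1 time(s)
  13: appears 1 time(s)
  19: appears 1 time(s)
  34: appears 1 time(s)
  37: appears 1 time(s)
  45: appears 3 time(s)
  46: appears 1 time(s)
  49: appears 1 time(s)
Step 2: The value 45 appears most frequently (3 times).
Step 3: Mode = 45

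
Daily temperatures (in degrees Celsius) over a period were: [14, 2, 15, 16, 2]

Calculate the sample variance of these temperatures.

51.2

Step 1: Compute the mean: (14 + 2 + 15 + 16 + 2) / 5 = 9.8
Step 2: Compute squared deviations from the mean:
  (14 - 9.8)^2 = 17.64
  (2 - 9.8)^2 = 60.84
  (15 - 9.8)^2 = 27.04
  (16 - 9.8)^2 = 38.44
  (2 - 9.8)^2 = 60.84
Step 3: Sum of squared deviations = 204.8
Step 4: Sample variance = 204.8 / 4 = 51.2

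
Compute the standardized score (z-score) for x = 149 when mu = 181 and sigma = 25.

-1.28

Step 1: Recall the z-score formula: z = (x - mu) / sigma
Step 2: Substitute values: z = (149 - 181) / 25
Step 3: z = -32 / 25 = -1.28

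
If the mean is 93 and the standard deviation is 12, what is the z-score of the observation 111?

1.5

Step 1: Recall the z-score formula: z = (x - mu) / sigma
Step 2: Substitute values: z = (111 - 93) / 12
Step 3: z = 18 / 12 = 1.5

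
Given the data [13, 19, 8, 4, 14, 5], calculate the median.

10.5

Step 1: Sort the data in ascending order: [4, 5, 8, 13, 14, 19]
Step 2: The number of values is n = 6.
Step 3: Since n is even, the median is the average of positions 3 and 4:
  Median = (8 + 13) / 2 = 10.5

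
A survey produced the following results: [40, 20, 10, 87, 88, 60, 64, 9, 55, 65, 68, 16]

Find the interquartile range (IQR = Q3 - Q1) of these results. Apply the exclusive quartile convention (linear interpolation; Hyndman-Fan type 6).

50.25

Step 1: Sort the data: [9, 10, 16, 20, 40, 55, 60, 64, 65, 68, 87, 88]
Step 2: n = 12
Step 3: Using the exclusive quartile method:
  Q1 = 17
  Q2 (median) = 57.5
  Q3 = 67.25
  IQR = Q3 - Q1 = 67.25 - 17 = 50.25
Step 4: IQR = 50.25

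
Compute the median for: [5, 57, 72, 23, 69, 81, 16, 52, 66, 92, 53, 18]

55

Step 1: Sort the data in ascending order: [5, 16, 18, 23, 52, 53, 57, 66, 69, 72, 81, 92]
Step 2: The number of values is n = 12.
Step 3: Since n is even, the median is the average of positions 6 and 7:
  Median = (53 + 57) / 2 = 55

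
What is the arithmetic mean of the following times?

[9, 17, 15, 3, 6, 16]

11

Step 1: Sum all values: 9 + 17 + 15 + 3 + 6 + 16 = 66
Step 2: Count the number of values: n = 6
Step 3: Mean = sum / n = 66 / 6 = 11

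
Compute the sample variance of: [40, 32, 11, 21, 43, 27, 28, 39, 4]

176.9444

Step 1: Compute the mean: (40 + 32 + 11 + 21 + 43 + 27 + 28 + 39 + 4) / 9 = 27.2222
Step 2: Compute squared deviations from the mean:
  (40 - 27.2222)^2 = 163.2716
  (32 - 27.2222)^2 = 22.8272
  (11 - 27.2222)^2 = 263.1605
  (21 - 27.2222)^2 = 38.716
  (43 - 27.2222)^2 = 248.9383
  (27 - 27.2222)^2 = 0.0494
  (28 - 27.2222)^2 = 0.6049
  (39 - 27.2222)^2 = 138.716
  (4 - 27.2222)^2 = 539.2716
Step 3: Sum of squared deviations = 1415.5556
Step 4: Sample variance = 1415.5556 / 8 = 176.9444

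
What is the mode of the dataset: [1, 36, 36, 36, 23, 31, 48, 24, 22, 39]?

36

Step 1: Count the frequency of each value:
  1: appears 1 time(s)
  22: appears 1 time(s)
  23: appears 1 time(s)
  24: appears 1 time(s)
  31: appears 1 time(s)
  36: appears 3 time(s)
  39: appears 1 time(s)
  48: appears 1 time(s)
Step 2: The value 36 appears most frequently (3 times).
Step 3: Mode = 36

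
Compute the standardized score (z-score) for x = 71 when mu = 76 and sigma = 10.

-0.5

Step 1: Recall the z-score formula: z = (x - mu) / sigma
Step 2: Substitute values: z = (71 - 76) / 10
Step 3: z = -5 / 10 = -0.5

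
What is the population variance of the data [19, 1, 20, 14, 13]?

45.84

Step 1: Compute the mean: (19 + 1 + 20 + 14 + 13) / 5 = 13.4
Step 2: Compute squared deviations from the mean:
  (19 - 13.4)^2 = 31.36
  (1 - 13.4)^2 = 153.76
  (20 - 13.4)^2 = 43.56
  (14 - 13.4)^2 = 0.36
  (13 - 13.4)^2 = 0.16
Step 3: Sum of squared deviations = 229.2
Step 4: Population variance = 229.2 / 5 = 45.84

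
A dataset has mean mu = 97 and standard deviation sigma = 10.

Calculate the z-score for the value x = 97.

0

Step 1: Recall the z-score formula: z = (x - mu) / sigma
Step 2: Substitute values: z = (97 - 97) / 10
Step 3: z = 0 / 10 = 0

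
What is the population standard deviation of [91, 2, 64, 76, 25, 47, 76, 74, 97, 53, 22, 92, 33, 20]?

29.6741

Step 1: Compute the mean: 55.1429
Step 2: Sum of squared deviations from the mean: 12327.7143
Step 3: Population variance = 12327.7143 / 14 = 880.551
Step 4: Standard deviation = sqrt(880.551) = 29.6741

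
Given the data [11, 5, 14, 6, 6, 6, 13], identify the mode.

6

Step 1: Count the frequency of each value:
  5: appears 1 time(s)
  6: appears 3 time(s)
  11: appears 1 time(s)
  13: appears 1 time(s)
  14: appears 1 time(s)
Step 2: The value 6 appears most frequently (3 times).
Step 3: Mode = 6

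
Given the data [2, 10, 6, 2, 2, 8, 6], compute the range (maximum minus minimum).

8

Step 1: Identify the maximum value: max = 10
Step 2: Identify the minimum value: min = 2
Step 3: Range = max - min = 10 - 2 = 8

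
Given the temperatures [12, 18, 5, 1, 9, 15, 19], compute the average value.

11.2857

Step 1: Sum all values: 12 + 18 + 5 + 1 + 9 + 15 + 19 = 79
Step 2: Count the number of values: n = 7
Step 3: Mean = sum / n = 79 / 7 = 11.2857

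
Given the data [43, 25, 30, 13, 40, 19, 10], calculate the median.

25

Step 1: Sort the data in ascending order: [10, 13, 19, 25, 30, 40, 43]
Step 2: The number of values is n = 7.
Step 3: Since n is odd, the median is the middle value at position 4: 25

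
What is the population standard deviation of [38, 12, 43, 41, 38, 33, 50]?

11.0951

Step 1: Compute the mean: 36.4286
Step 2: Sum of squared deviations from the mean: 861.7143
Step 3: Population variance = 861.7143 / 7 = 123.102
Step 4: Standard deviation = sqrt(123.102) = 11.0951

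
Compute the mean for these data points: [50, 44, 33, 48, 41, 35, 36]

41

Step 1: Sum all values: 50 + 44 + 33 + 48 + 41 + 35 + 36 = 287
Step 2: Count the number of values: n = 7
Step 3: Mean = sum / n = 287 / 7 = 41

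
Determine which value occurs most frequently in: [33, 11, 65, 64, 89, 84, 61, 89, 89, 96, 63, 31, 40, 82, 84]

89

Step 1: Count the frequency of each value:
  11: appears 1 time(s)
  31: appears 1 time(s)
  33: appears 1 time(s)
  40: appears 1 time(s)
  61: appears 1 time(s)
  63: appears 1 time(s)
  64: appears 1 time(s)
  65: appears 1 time(s)
  82: appears 1 time(s)
  84: appears 2 time(s)
  89: appears 3 time(s)
  96: appears 1 time(s)
Step 2: The value 89 appears most frequently (3 times).
Step 3: Mode = 89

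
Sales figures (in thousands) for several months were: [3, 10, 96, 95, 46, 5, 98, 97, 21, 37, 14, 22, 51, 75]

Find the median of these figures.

41.5

Step 1: Sort the data in ascending order: [3, 5, 10, 14, 21, 22, 37, 46, 51, 75, 95, 96, 97, 98]
Step 2: The number of values is n = 14.
Step 3: Since n is even, the median is the average of positions 7 and 8:
  Median = (37 + 46) / 2 = 41.5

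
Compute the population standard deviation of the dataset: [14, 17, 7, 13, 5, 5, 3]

5.0265

Step 1: Compute the mean: 9.1429
Step 2: Sum of squared deviations from the mean: 176.8571
Step 3: Population variance = 176.8571 / 7 = 25.2653
Step 4: Standard deviation = sqrt(25.2653) = 5.0265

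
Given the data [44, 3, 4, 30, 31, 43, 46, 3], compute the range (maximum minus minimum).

43

Step 1: Identify the maximum value: max = 46
Step 2: Identify the minimum value: min = 3
Step 3: Range = max - min = 46 - 3 = 43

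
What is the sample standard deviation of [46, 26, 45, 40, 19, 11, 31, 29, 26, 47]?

12.2293

Step 1: Compute the mean: 32
Step 2: Sum of squared deviations from the mean: 1346
Step 3: Sample variance = 1346 / 9 = 149.5556
Step 4: Standard deviation = sqrt(149.5556) = 12.2293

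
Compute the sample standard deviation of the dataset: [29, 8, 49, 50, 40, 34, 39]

14.2929

Step 1: Compute the mean: 35.5714
Step 2: Sum of squared deviations from the mean: 1225.7143
Step 3: Sample variance = 1225.7143 / 6 = 204.2857
Step 4: Standard deviation = sqrt(204.2857) = 14.2929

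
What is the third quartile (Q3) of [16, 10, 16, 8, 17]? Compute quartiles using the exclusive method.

16.5

Step 1: Sort the data: [8, 10, 16, 16, 17]
Step 2: n = 5
Step 3: Using the exclusive quartile method:
  Q1 = 9
  Q2 (median) = 16
  Q3 = 16.5
  IQR = Q3 - Q1 = 16.5 - 9 = 7.5
Step 4: Q3 = 16.5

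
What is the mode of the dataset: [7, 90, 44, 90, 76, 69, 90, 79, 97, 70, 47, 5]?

90

Step 1: Count the frequency of each value:
  5: appears 1 time(s)
  7: appears 1 time(s)
  44: appears 1 time(s)
  47: appears 1 time(s)
  69: appears 1 time(s)
  70: appears 1 time(s)
  76: appears 1 time(s)
  79: appears 1 time(s)
  90: appears 3 time(s)
  97: appears 1 time(s)
Step 2: The value 90 appears most frequently (3 times).
Step 3: Mode = 90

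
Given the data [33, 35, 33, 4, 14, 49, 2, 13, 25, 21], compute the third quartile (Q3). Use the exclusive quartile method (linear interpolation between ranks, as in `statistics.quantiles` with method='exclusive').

33.5

Step 1: Sort the data: [2, 4, 13, 14, 21, 25, 33, 33, 35, 49]
Step 2: n = 10
Step 3: Using the exclusive quartile method:
  Q1 = 10.75
  Q2 (median) = 23
  Q3 = 33.5
  IQR = Q3 - Q1 = 33.5 - 10.75 = 22.75
Step 4: Q3 = 33.5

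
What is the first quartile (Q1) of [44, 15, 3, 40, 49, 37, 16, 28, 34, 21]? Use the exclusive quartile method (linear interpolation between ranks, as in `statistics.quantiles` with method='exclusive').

15.75

Step 1: Sort the data: [3, 15, 16, 21, 28, 34, 37, 40, 44, 49]
Step 2: n = 10
Step 3: Using the exclusive quartile method:
  Q1 = 15.75
  Q2 (median) = 31
  Q3 = 41
  IQR = Q3 - Q1 = 41 - 15.75 = 25.25
Step 4: Q1 = 15.75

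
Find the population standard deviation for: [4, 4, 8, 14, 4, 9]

3.6705

Step 1: Compute the mean: 7.1667
Step 2: Sum of squared deviations from the mean: 80.8333
Step 3: Population variance = 80.8333 / 6 = 13.4722
Step 4: Standard deviation = sqrt(13.4722) = 3.6705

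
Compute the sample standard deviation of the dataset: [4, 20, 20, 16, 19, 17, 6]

6.7295

Step 1: Compute the mean: 14.5714
Step 2: Sum of squared deviations from the mean: 271.7143
Step 3: Sample variance = 271.7143 / 6 = 45.2857
Step 4: Standard deviation = sqrt(45.2857) = 6.7295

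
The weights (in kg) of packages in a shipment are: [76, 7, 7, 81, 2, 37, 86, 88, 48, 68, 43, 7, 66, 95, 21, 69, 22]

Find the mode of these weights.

7

Step 1: Count the frequency of each value:
  2: appears 1 time(s)
  7: appears 3 time(s)
  21: appears 1 time(s)
  22: appears 1 time(s)
  37: appears 1 time(s)
  43: appears 1 time(s)
  48: appears 1 time(s)
  66: appears 1 time(s)
  68: appears 1 time(s)
  69: appears 1 time(s)
  76: appears 1 time(s)
  81: appears 1 time(s)
  86: appears 1 time(s)
  88: appears 1 time(s)
  95: appears 1 time(s)
Step 2: The value 7 appears most frequently (3 times).
Step 3: Mode = 7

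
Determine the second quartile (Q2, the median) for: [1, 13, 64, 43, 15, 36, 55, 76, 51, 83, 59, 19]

47

Step 1: Sort the data: [1, 13, 15, 19, 36, 43, 51, 55, 59, 64, 76, 83]
Step 2: n = 12
Step 3: Q2 is the median. Since n is even, it is the average of the values at positions 6 and 7:
  Q2 = (43 + 51) / 2 = 47
Step 4: Q2 = 47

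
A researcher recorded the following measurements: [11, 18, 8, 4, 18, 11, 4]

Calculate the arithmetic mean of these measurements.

10.5714

Step 1: Sum all values: 11 + 18 + 8 + 4 + 18 + 11 + 4 = 74
Step 2: Count the number of values: n = 7
Step 3: Mean = sum / n = 74 / 7 = 10.5714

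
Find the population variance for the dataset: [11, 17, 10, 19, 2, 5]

36.2222

Step 1: Compute the mean: (11 + 17 + 10 + 19 + 2 + 5) / 6 = 10.6667
Step 2: Compute squared deviations from the mean:
  (11 - 10.6667)^2 = 0.1111
  (17 - 10.6667)^2 = 40.1111
  (10 - 10.6667)^2 = 0.4444
  (19 - 10.6667)^2 = 69.4444
  (2 - 10.6667)^2 = 75.1111
  (5 - 10.6667)^2 = 32.1111
Step 3: Sum of squared deviations = 217.3333
Step 4: Population variance = 217.3333 / 6 = 36.2222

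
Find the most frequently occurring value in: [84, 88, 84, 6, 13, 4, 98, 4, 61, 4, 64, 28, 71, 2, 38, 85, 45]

4

Step 1: Count the frequency of each value:
  2: appears 1 time(s)
  4: appears 3 time(s)
  6: appears 1 time(s)
  13: appears 1 time(s)
  28: appears 1 time(s)
  38: appears 1 time(s)
  45: appears 1 time(s)
  61: appears 1 time(s)
  64: appears 1 time(s)
  71: appears 1 time(s)
  84: appears 2 time(s)
  85: appears 1 time(s)
  88: appears 1 time(s)
  98: appears 1 time(s)
Step 2: The value 4 appears most frequently (3 times).
Step 3: Mode = 4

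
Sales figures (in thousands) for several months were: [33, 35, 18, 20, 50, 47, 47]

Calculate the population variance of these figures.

146.7755

Step 1: Compute the mean: (33 + 35 + 18 + 20 + 50 + 47 + 47) / 7 = 35.7143
Step 2: Compute squared deviations from the mean:
  (33 - 35.7143)^2 = 7.3673
  (35 - 35.7143)^2 = 0.5102
  (18 - 35.7143)^2 = 313.7959
  (20 - 35.7143)^2 = 246.9388
  (50 - 35.7143)^2 = 204.0816
  (47 - 35.7143)^2 = 127.3673
  (47 - 35.7143)^2 = 127.3673
Step 3: Sum of squared deviations = 1027.4286
Step 4: Population variance = 1027.4286 / 7 = 146.7755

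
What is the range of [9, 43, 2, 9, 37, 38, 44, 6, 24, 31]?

42

Step 1: Identify the maximum value: max = 44
Step 2: Identify the minimum value: min = 2
Step 3: Range = max - min = 44 - 2 = 42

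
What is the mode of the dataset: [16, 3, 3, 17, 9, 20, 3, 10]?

3

Step 1: Count the frequency of each value:
  3: appears 3 time(s)
  9: appears 1 time(s)
  10: appears 1 time(s)
  16: appears 1 time(s)
  17: appears 1 time(s)
  20: appears 1 time(s)
Step 2: The value 3 appears most frequently (3 times).
Step 3: Mode = 3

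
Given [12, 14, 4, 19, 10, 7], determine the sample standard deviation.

5.2915

Step 1: Compute the mean: 11
Step 2: Sum of squared deviations from the mean: 140
Step 3: Sample variance = 140 / 5 = 28
Step 4: Standard deviation = sqrt(28) = 5.2915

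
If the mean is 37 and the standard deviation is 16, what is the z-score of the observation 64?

1.6875

Step 1: Recall the z-score formula: z = (x - mu) / sigma
Step 2: Substitute values: z = (64 - 37) / 16
Step 3: z = 27 / 16 = 1.6875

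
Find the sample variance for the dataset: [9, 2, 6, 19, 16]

49.3

Step 1: Compute the mean: (9 + 2 + 6 + 19 + 16) / 5 = 10.4
Step 2: Compute squared deviations from the mean:
  (9 - 10.4)^2 = 1.96
  (2 - 10.4)^2 = 70.56
  (6 - 10.4)^2 = 19.36
  (19 - 10.4)^2 = 73.96
  (16 - 10.4)^2 = 31.36
Step 3: Sum of squared deviations = 197.2
Step 4: Sample variance = 197.2 / 4 = 49.3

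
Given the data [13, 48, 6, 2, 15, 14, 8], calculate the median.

13

Step 1: Sort the data in ascending order: [2, 6, 8, 13, 14, 15, 48]
Step 2: The number of values is n = 7.
Step 3: Since n is odd, the median is the middle value at position 4: 13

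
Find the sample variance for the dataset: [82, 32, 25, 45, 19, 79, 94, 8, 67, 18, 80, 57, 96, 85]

966.3352

Step 1: Compute the mean: (82 + 32 + 25 + 45 + 19 + 79 + 94 + 8 + 67 + 18 + 80 + 57 + 96 + 85) / 14 = 56.2143
Step 2: Compute squared deviations from the mean:
  (82 - 56.2143)^2 = 664.9031
  (32 - 56.2143)^2 = 586.3316
  (25 - 56.2143)^2 = 974.3316
  (45 - 56.2143)^2 = 125.7602
  (19 - 56.2143)^2 = 1384.9031
  (79 - 56.2143)^2 = 519.1888
  (94 - 56.2143)^2 = 1427.7602
  (8 - 56.2143)^2 = 2324.6173
  (67 - 56.2143)^2 = 116.3316
  (18 - 56.2143)^2 = 1460.3316
  (80 - 56.2143)^2 = 565.7602
  (57 - 56.2143)^2 = 0.6173
  (96 - 56.2143)^2 = 1582.9031
  (85 - 56.2143)^2 = 828.6173
Step 3: Sum of squared deviations = 12562.3571
Step 4: Sample variance = 12562.3571 / 13 = 966.3352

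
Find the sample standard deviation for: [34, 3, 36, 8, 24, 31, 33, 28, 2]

13.8694

Step 1: Compute the mean: 22.1111
Step 2: Sum of squared deviations from the mean: 1538.8889
Step 3: Sample variance = 1538.8889 / 8 = 192.3611
Step 4: Standard deviation = sqrt(192.3611) = 13.8694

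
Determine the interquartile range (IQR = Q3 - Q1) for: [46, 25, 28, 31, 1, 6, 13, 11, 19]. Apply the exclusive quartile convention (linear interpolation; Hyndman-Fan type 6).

21

Step 1: Sort the data: [1, 6, 11, 13, 19, 25, 28, 31, 46]
Step 2: n = 9
Step 3: Using the exclusive quartile method:
  Q1 = 8.5
  Q2 (median) = 19
  Q3 = 29.5
  IQR = Q3 - Q1 = 29.5 - 8.5 = 21
Step 4: IQR = 21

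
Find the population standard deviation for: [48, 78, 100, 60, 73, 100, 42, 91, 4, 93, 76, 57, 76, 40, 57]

25.3973

Step 1: Compute the mean: 66.3333
Step 2: Sum of squared deviations from the mean: 9675.3333
Step 3: Population variance = 9675.3333 / 15 = 645.0222
Step 4: Standard deviation = sqrt(645.0222) = 25.3973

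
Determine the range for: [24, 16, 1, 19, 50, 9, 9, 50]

49

Step 1: Identify the maximum value: max = 50
Step 2: Identify the minimum value: min = 1
Step 3: Range = max - min = 50 - 1 = 49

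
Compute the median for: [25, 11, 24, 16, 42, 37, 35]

25

Step 1: Sort the data in ascending order: [11, 16, 24, 25, 35, 37, 42]
Step 2: The number of values is n = 7.
Step 3: Since n is odd, the median is the middle value at position 4: 25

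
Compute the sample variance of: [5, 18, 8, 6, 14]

31.2

Step 1: Compute the mean: (5 + 18 + 8 + 6 + 14) / 5 = 10.2
Step 2: Compute squared deviations from the mean:
  (5 - 10.2)^2 = 27.04
  (18 - 10.2)^2 = 60.84
  (8 - 10.2)^2 = 4.84
  (6 - 10.2)^2 = 17.64
  (14 - 10.2)^2 = 14.44
Step 3: Sum of squared deviations = 124.8
Step 4: Sample variance = 124.8 / 4 = 31.2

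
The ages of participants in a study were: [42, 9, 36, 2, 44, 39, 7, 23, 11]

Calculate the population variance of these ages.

251.1111

Step 1: Compute the mean: (42 + 9 + 36 + 2 + 44 + 39 + 7 + 23 + 11) / 9 = 23.6667
Step 2: Compute squared deviations from the mean:
  (42 - 23.6667)^2 = 336.1111
  (9 - 23.6667)^2 = 215.1111
  (36 - 23.6667)^2 = 152.1111
  (2 - 23.6667)^2 = 469.4444
  (44 - 23.6667)^2 = 413.4444
  (39 - 23.6667)^2 = 235.1111
  (7 - 23.6667)^2 = 277.7778
  (23 - 23.6667)^2 = 0.4444
  (11 - 23.6667)^2 = 160.4444
Step 3: Sum of squared deviations = 2260
Step 4: Population variance = 2260 / 9 = 251.1111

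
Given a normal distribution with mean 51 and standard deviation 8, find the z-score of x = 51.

0

Step 1: Recall the z-score formula: z = (x - mu) / sigma
Step 2: Substitute values: z = (51 - 51) / 8
Step 3: z = 0 / 8 = 0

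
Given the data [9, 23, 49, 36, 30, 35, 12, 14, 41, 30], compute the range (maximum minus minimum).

40

Step 1: Identify the maximum value: max = 49
Step 2: Identify the minimum value: min = 9
Step 3: Range = max - min = 49 - 9 = 40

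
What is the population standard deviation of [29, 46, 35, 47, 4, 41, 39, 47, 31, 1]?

15.9374

Step 1: Compute the mean: 32
Step 2: Sum of squared deviations from the mean: 2540
Step 3: Population variance = 2540 / 10 = 254
Step 4: Standard deviation = sqrt(254) = 15.9374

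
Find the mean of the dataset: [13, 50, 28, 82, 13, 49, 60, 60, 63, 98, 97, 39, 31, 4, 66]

50.2

Step 1: Sum all values: 13 + 50 + 28 + 82 + 13 + 49 + 60 + 60 + 63 + 98 + 97 + 39 + 31 + 4 + 66 = 753
Step 2: Count the number of values: n = 15
Step 3: Mean = sum / n = 753 / 15 = 50.2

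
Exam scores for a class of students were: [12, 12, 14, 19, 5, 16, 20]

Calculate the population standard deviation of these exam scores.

4.6904

Step 1: Compute the mean: 14
Step 2: Sum of squared deviations from the mean: 154
Step 3: Population variance = 154 / 7 = 22
Step 4: Standard deviation = sqrt(22) = 4.6904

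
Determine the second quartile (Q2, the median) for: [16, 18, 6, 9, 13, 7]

11

Step 1: Sort the data: [6, 7, 9, 13, 16, 18]
Step 2: n = 6
Step 3: Q2 is the median. Since n is even, it is the average of the values at positions 3 and 4:
  Q2 = (9 + 13) / 2 = 11
Step 4: Q2 = 11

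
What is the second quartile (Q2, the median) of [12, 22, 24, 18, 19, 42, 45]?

22

Step 1: Sort the data: [12, 18, 19, 22, 24, 42, 45]
Step 2: n = 7
Step 3: Q2 is the median. Since n is odd, it is the middle value at position 4: 22
Step 4: Q2 = 22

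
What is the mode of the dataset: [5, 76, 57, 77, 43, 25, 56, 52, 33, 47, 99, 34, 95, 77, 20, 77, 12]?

77

Step 1: Count the frequency of each value:
  5: appears 1 time(s)
  12: appears 1 time(s)
  20: appears 1 time(s)
  25: appears 1 time(s)
  33: appears 1 time(s)
  34: appears 1 time(s)
  43: appears 1 time(s)
  47: appears 1 time(s)
  52: appears 1 time(s)
  56: appears 1 time(s)
  57: appears 1 time(s)
  76: appears 1 time(s)
  77: appears 3 time(s)
  95: appears 1 time(s)
  99: appears 1 time(s)
Step 2: The value 77 appears most frequently (3 times).
Step 3: Mode = 77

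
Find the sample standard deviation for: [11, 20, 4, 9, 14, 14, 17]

5.2825

Step 1: Compute the mean: 12.7143
Step 2: Sum of squared deviations from the mean: 167.4286
Step 3: Sample variance = 167.4286 / 6 = 27.9048
Step 4: Standard deviation = sqrt(27.9048) = 5.2825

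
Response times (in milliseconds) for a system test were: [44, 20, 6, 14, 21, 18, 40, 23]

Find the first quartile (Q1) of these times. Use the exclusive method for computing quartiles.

15

Step 1: Sort the data: [6, 14, 18, 20, 21, 23, 40, 44]
Step 2: n = 8
Step 3: Using the exclusive quartile method:
  Q1 = 15
  Q2 (median) = 20.5
  Q3 = 35.75
  IQR = Q3 - Q1 = 35.75 - 15 = 20.75
Step 4: Q1 = 15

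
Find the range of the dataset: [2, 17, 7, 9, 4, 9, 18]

16

Step 1: Identify the maximum value: max = 18
Step 2: Identify the minimum value: min = 2
Step 3: Range = max - min = 18 - 2 = 16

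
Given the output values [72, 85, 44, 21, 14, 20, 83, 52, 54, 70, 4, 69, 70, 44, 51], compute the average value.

50.2

Step 1: Sum all values: 72 + 85 + 44 + 21 + 14 + 20 + 83 + 52 + 54 + 70 + 4 + 69 + 70 + 44 + 51 = 753
Step 2: Count the number of values: n = 15
Step 3: Mean = sum / n = 753 / 15 = 50.2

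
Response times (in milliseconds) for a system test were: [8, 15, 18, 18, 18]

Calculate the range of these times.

10

Step 1: Identify the maximum value: max = 18
Step 2: Identify the minimum value: min = 8
Step 3: Range = max - min = 18 - 8 = 10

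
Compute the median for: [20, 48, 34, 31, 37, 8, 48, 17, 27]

31

Step 1: Sort the data in ascending order: [8, 17, 20, 27, 31, 34, 37, 48, 48]
Step 2: The number of values is n = 9.
Step 3: Since n is odd, the median is the middle value at position 5: 31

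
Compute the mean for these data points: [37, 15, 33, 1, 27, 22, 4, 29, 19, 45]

23.2

Step 1: Sum all values: 37 + 15 + 33 + 1 + 27 + 22 + 4 + 29 + 19 + 45 = 232
Step 2: Count the number of values: n = 10
Step 3: Mean = sum / n = 232 / 10 = 23.2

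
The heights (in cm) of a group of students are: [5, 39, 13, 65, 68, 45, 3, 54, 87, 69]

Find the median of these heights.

49.5

Step 1: Sort the data in ascending order: [3, 5, 13, 39, 45, 54, 65, 68, 69, 87]
Step 2: The number of values is n = 10.
Step 3: Since n is even, the median is the average of positions 5 and 6:
  Median = (45 + 54) / 2 = 49.5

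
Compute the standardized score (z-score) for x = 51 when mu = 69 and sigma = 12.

-1.5

Step 1: Recall the z-score formula: z = (x - mu) / sigma
Step 2: Substitute values: z = (51 - 69) / 12
Step 3: z = -18 / 12 = -1.5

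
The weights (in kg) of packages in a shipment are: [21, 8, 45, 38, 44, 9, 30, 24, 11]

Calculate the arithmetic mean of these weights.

25.5556

Step 1: Sum all values: 21 + 8 + 45 + 38 + 44 + 9 + 30 + 24 + 11 = 230
Step 2: Count the number of values: n = 9
Step 3: Mean = sum / n = 230 / 9 = 25.5556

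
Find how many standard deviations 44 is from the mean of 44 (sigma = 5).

0

Step 1: Recall the z-score formula: z = (x - mu) / sigma
Step 2: Substitute values: z = (44 - 44) / 5
Step 3: z = 0 / 5 = 0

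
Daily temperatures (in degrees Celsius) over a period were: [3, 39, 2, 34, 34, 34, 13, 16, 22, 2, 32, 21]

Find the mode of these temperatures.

34

Step 1: Count the frequency of each value:
  2: appears 2 time(s)
  3: appears 1 time(s)
  13: appears 1 time(s)
  16: appears 1 time(s)
  21: appears 1 time(s)
  22: appears 1 time(s)
  32: appears 1 time(s)
  34: appears 3 time(s)
  39: appears 1 time(s)
Step 2: The value 34 appears most frequently (3 times).
Step 3: Mode = 34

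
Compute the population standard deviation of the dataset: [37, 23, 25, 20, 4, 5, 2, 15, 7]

11.1853

Step 1: Compute the mean: 15.3333
Step 2: Sum of squared deviations from the mean: 1126
Step 3: Population variance = 1126 / 9 = 125.1111
Step 4: Standard deviation = sqrt(125.1111) = 11.1853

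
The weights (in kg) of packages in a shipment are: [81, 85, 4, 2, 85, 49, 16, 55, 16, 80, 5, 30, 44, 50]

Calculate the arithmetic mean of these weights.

43

Step 1: Sum all values: 81 + 85 + 4 + 2 + 85 + 49 + 16 + 55 + 16 + 80 + 5 + 30 + 44 + 50 = 602
Step 2: Count the number of values: n = 14
Step 3: Mean = sum / n = 602 / 14 = 43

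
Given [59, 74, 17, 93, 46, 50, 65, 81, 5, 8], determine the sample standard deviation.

30.8862

Step 1: Compute the mean: 49.8
Step 2: Sum of squared deviations from the mean: 8585.6
Step 3: Sample variance = 8585.6 / 9 = 953.9556
Step 4: Standard deviation = sqrt(953.9556) = 30.8862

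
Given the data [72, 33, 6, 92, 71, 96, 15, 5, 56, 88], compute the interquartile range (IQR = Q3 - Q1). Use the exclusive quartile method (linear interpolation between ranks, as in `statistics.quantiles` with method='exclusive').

76.25

Step 1: Sort the data: [5, 6, 15, 33, 56, 71, 72, 88, 92, 96]
Step 2: n = 10
Step 3: Using the exclusive quartile method:
  Q1 = 12.75
  Q2 (median) = 63.5
  Q3 = 89
  IQR = Q3 - Q1 = 89 - 12.75 = 76.25
Step 4: IQR = 76.25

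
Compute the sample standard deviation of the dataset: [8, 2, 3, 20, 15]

7.7653

Step 1: Compute the mean: 9.6
Step 2: Sum of squared deviations from the mean: 241.2
Step 3: Sample variance = 241.2 / 4 = 60.3
Step 4: Standard deviation = sqrt(60.3) = 7.7653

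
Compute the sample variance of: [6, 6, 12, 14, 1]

27.2

Step 1: Compute the mean: (6 + 6 + 12 + 14 + 1) / 5 = 7.8
Step 2: Compute squared deviations from the mean:
  (6 - 7.8)^2 = 3.24
  (6 - 7.8)^2 = 3.24
  (12 - 7.8)^2 = 17.64
  (14 - 7.8)^2 = 38.44
  (1 - 7.8)^2 = 46.24
Step 3: Sum of squared deviations = 108.8
Step 4: Sample variance = 108.8 / 4 = 27.2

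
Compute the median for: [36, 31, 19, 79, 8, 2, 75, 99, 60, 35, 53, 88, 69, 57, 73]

57

Step 1: Sort the data in ascending order: [2, 8, 19, 31, 35, 36, 53, 57, 60, 69, 73, 75, 79, 88, 99]
Step 2: The number of values is n = 15.
Step 3: Since n is odd, the median is the middle value at position 8: 57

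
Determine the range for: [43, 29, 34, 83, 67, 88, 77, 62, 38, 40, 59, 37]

59

Step 1: Identify the maximum value: max = 88
Step 2: Identify the minimum value: min = 29
Step 3: Range = max - min = 88 - 29 = 59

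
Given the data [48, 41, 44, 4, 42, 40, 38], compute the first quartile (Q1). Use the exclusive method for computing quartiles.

38

Step 1: Sort the data: [4, 38, 40, 41, 42, 44, 48]
Step 2: n = 7
Step 3: Using the exclusive quartile method:
  Q1 = 38
  Q2 (median) = 41
  Q3 = 44
  IQR = Q3 - Q1 = 44 - 38 = 6
Step 4: Q1 = 38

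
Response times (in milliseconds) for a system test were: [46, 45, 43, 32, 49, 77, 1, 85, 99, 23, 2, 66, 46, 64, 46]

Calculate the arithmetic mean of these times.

48.2667

Step 1: Sum all values: 46 + 45 + 43 + 32 + 49 + 77 + 1 + 85 + 99 + 23 + 2 + 66 + 46 + 64 + 46 = 724
Step 2: Count the number of values: n = 15
Step 3: Mean = sum / n = 724 / 15 = 48.2667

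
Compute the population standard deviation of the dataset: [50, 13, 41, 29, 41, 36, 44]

11.2595

Step 1: Compute the mean: 36.2857
Step 2: Sum of squared deviations from the mean: 887.4286
Step 3: Population variance = 887.4286 / 7 = 126.7755
Step 4: Standard deviation = sqrt(126.7755) = 11.2595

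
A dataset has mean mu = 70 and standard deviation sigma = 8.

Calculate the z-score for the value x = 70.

0

Step 1: Recall the z-score formula: z = (x - mu) / sigma
Step 2: Substitute values: z = (70 - 70) / 8
Step 3: z = 0 / 8 = 0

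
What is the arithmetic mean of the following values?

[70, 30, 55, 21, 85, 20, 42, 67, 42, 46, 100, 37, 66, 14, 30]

48.3333

Step 1: Sum all values: 70 + 30 + 55 + 21 + 85 + 20 + 42 + 67 + 42 + 46 + 100 + 37 + 66 + 14 + 30 = 725
Step 2: Count the number of values: n = 15
Step 3: Mean = sum / n = 725 / 15 = 48.3333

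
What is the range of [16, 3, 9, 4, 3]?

13

Step 1: Identify the maximum value: max = 16
Step 2: Identify the minimum value: min = 3
Step 3: Range = max - min = 16 - 3 = 13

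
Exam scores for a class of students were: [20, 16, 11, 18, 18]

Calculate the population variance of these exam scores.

9.44

Step 1: Compute the mean: (20 + 16 + 11 + 18 + 18) / 5 = 16.6
Step 2: Compute squared deviations from the mean:
  (20 - 16.6)^2 = 11.56
  (16 - 16.6)^2 = 0.36
  (11 - 16.6)^2 = 31.36
  (18 - 16.6)^2 = 1.96
  (18 - 16.6)^2 = 1.96
Step 3: Sum of squared deviations = 47.2
Step 4: Population variance = 47.2 / 5 = 9.44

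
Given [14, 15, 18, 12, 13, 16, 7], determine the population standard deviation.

3.2451

Step 1: Compute the mean: 13.5714
Step 2: Sum of squared deviations from the mean: 73.7143
Step 3: Population variance = 73.7143 / 7 = 10.5306
Step 4: Standard deviation = sqrt(10.5306) = 3.2451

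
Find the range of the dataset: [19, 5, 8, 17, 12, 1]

18

Step 1: Identify the maximum value: max = 19
Step 2: Identify the minimum value: min = 1
Step 3: Range = max - min = 19 - 1 = 18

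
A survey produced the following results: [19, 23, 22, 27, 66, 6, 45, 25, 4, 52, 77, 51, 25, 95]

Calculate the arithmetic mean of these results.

38.3571

Step 1: Sum all values: 19 + 23 + 22 + 27 + 66 + 6 + 45 + 25 + 4 + 52 + 77 + 51 + 25 + 95 = 537
Step 2: Count the number of values: n = 14
Step 3: Mean = sum / n = 537 / 14 = 38.3571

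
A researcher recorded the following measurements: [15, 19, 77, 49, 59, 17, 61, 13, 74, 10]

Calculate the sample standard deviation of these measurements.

27.1383

Step 1: Compute the mean: 39.4
Step 2: Sum of squared deviations from the mean: 6628.4
Step 3: Sample variance = 6628.4 / 9 = 736.4889
Step 4: Standard deviation = sqrt(736.4889) = 27.1383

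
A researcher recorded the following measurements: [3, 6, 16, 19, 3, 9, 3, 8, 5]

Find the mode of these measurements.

3

Step 1: Count the frequency of each value:
  3: appears 3 time(s)
  5: appears 1 time(s)
  6: appears 1 time(s)
  8: appears 1 time(s)
  9: appears 1 time(s)
  16: appears 1 time(s)
  19: appears 1 time(s)
Step 2: The value 3 appears most frequently (3 times).
Step 3: Mode = 3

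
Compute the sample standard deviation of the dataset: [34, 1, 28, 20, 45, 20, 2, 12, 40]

15.733

Step 1: Compute the mean: 22.4444
Step 2: Sum of squared deviations from the mean: 1980.2222
Step 3: Sample variance = 1980.2222 / 8 = 247.5278
Step 4: Standard deviation = sqrt(247.5278) = 15.733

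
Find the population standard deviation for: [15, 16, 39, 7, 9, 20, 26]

10.1338

Step 1: Compute the mean: 18.8571
Step 2: Sum of squared deviations from the mean: 718.8571
Step 3: Population variance = 718.8571 / 7 = 102.6939
Step 4: Standard deviation = sqrt(102.6939) = 10.1338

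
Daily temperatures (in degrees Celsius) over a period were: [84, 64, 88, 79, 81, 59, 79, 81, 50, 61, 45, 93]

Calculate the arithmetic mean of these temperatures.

72

Step 1: Sum all values: 84 + 64 + 88 + 79 + 81 + 59 + 79 + 81 + 50 + 61 + 45 + 93 = 864
Step 2: Count the number of values: n = 12
Step 3: Mean = sum / n = 864 / 12 = 72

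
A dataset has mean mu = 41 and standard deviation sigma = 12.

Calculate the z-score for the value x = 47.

0.5

Step 1: Recall the z-score formula: z = (x - mu) / sigma
Step 2: Substitute values: z = (47 - 41) / 12
Step 3: z = 6 / 12 = 0.5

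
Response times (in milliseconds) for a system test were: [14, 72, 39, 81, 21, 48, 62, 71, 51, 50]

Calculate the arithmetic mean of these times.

50.9

Step 1: Sum all values: 14 + 72 + 39 + 81 + 21 + 48 + 62 + 71 + 51 + 50 = 509
Step 2: Count the number of values: n = 10
Step 3: Mean = sum / n = 509 / 10 = 50.9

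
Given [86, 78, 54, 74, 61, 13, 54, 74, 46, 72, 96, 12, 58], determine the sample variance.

634.8077

Step 1: Compute the mean: (86 + 78 + 54 + 74 + 61 + 13 + 54 + 74 + 46 + 72 + 96 + 12 + 58) / 13 = 59.8462
Step 2: Compute squared deviations from the mean:
  (86 - 59.8462)^2 = 684.0237
  (78 - 59.8462)^2 = 329.5621
  (54 - 59.8462)^2 = 34.1775
  (74 - 59.8462)^2 = 200.3314
  (61 - 59.8462)^2 = 1.3314
  (13 - 59.8462)^2 = 2194.5621
  (54 - 59.8462)^2 = 34.1775
  (74 - 59.8462)^2 = 200.3314
  (46 - 59.8462)^2 = 191.716
  (72 - 59.8462)^2 = 147.716
  (96 - 59.8462)^2 = 1307.1006
  (12 - 59.8462)^2 = 2289.2544
  (58 - 59.8462)^2 = 3.4083
Step 3: Sum of squared deviations = 7617.6923
Step 4: Sample variance = 7617.6923 / 12 = 634.8077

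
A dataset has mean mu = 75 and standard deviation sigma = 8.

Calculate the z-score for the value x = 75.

0

Step 1: Recall the z-score formula: z = (x - mu) / sigma
Step 2: Substitute values: z = (75 - 75) / 8
Step 3: z = 0 / 8 = 0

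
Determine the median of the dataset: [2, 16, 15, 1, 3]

3

Step 1: Sort the data in ascending order: [1, 2, 3, 15, 16]
Step 2: The number of values is n = 5.
Step 3: Since n is odd, the median is the middle value at position 3: 3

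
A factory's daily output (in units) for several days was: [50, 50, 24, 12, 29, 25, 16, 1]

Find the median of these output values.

24.5

Step 1: Sort the data in ascending order: [1, 12, 16, 24, 25, 29, 50, 50]
Step 2: The number of values is n = 8.
Step 3: Since n is even, the median is the average of positions 4 and 5:
  Median = (24 + 25) / 2 = 24.5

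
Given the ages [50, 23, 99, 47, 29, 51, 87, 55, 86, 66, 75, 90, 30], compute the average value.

60.6154

Step 1: Sum all values: 50 + 23 + 99 + 47 + 29 + 51 + 87 + 55 + 86 + 66 + 75 + 90 + 30 = 788
Step 2: Count the number of values: n = 13
Step 3: Mean = sum / n = 788 / 13 = 60.6154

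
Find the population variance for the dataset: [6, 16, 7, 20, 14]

28.64

Step 1: Compute the mean: (6 + 16 + 7 + 20 + 14) / 5 = 12.6
Step 2: Compute squared deviations from the mean:
  (6 - 12.6)^2 = 43.56
  (16 - 12.6)^2 = 11.56
  (7 - 12.6)^2 = 31.36
  (20 - 12.6)^2 = 54.76
  (14 - 12.6)^2 = 1.96
Step 3: Sum of squared deviations = 143.2
Step 4: Population variance = 143.2 / 5 = 28.64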